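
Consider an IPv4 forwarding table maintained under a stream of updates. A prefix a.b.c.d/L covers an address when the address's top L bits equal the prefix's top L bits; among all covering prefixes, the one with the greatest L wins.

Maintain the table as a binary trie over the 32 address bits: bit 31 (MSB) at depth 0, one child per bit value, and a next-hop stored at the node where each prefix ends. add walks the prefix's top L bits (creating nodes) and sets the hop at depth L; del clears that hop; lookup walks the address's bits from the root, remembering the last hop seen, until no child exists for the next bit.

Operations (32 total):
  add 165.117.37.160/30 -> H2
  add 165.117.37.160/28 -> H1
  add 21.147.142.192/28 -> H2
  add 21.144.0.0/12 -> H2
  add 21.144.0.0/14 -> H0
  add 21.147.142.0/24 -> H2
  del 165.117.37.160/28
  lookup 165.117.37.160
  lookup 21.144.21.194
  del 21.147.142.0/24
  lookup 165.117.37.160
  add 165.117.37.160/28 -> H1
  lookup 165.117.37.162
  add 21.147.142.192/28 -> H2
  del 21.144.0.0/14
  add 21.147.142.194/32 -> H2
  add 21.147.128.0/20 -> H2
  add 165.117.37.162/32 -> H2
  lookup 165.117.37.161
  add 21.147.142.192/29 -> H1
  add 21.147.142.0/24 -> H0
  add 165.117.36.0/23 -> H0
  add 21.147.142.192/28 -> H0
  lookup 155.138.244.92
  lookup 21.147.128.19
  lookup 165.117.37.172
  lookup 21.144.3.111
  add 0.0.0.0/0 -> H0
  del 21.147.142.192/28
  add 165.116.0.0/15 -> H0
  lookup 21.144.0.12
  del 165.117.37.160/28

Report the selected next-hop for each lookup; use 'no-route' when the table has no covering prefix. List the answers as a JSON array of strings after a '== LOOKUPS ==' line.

Trace:
  + 165.117.37.160/30 (H2) depth=30
  + 165.117.37.160/28 (H1) depth=28
  + 21.147.142.192/28 (H2) depth=28
  + 21.144.0.0/12 (H2) depth=12
  + 21.144.0.0/14 (H0) depth=14
  + 21.147.142.0/24 (H2) depth=24
  del 165.117.37.160/28 (clear depth 28)
  ? 165.117.37.160  path d0:-→d1:-→d2:-→d3:-→d4:-→d5:-→d6:-→d7:-→d8:-→d9:-→d10:-→d11:-→d12:-→d13:-→d14:-→d15:-→d16:-→d17:-→d18:-→d19:-→d20:-→d21:-→d22:-→d23:-→d24:-→d25:-→d26:-→d27:-→d28:-→d29:-→d30:H2  best=H2
  ? 21.144.21.194  path d0:-→d1:-→d2:-→d3:-→d4:-→d5:-→d6:-→d7:-→d8:-→d9:-→d10:-→d11:-→d12:H2→d13:-→d14:H0  best=H0
  del 21.147.142.0/24 (clear depth 24)
  ? 165.117.37.160  path d0:-→d1:-→d2:-→d3:-→d4:-→d5:-→d6:-→d7:-→d8:-→d9:-→d10:-→d11:-→d12:-→d13:-→d14:-→d15:-→d16:-→d17:-→d18:-→d19:-→d20:-→d21:-→d22:-→d23:-→d24:-→d25:-→d26:-→d27:-→d28:-→d29:-→d30:H2  best=H2
  + 165.117.37.160/28 (H1) depth=28
  ? 165.117.37.162  path d0:-→d1:-→d2:-→d3:-→d4:-→d5:-→d6:-→d7:-→d8:-→d9:-→d10:-→d11:-→d12:-→d13:-→d14:-→d15:-→d16:-→d17:-→d18:-→d19:-→d20:-→d21:-→d22:-→d23:-→d24:-→d25:-→d26:-→d27:-→d28:H1→d29:-→d30:H2  best=H2
  + 21.147.142.192/28 (H2) depth=28
  del 21.144.0.0/14 (clear depth 14)
  + 21.147.142.194/32 (H2) depth=32
  + 21.147.128.0/20 (H2) depth=20
  + 165.117.37.162/32 (H2) depth=32
  ? 165.117.37.161  path d0:-→d1:-→d2:-→d3:-→d4:-→d5:-→d6:-→d7:-→d8:-→d9:-→d10:-→d11:-→d12:-→d13:-→d14:-→d15:-→d16:-→d17:-→d18:-→d19:-→d20:-→d21:-→d22:-→d23:-→d24:-→d25:-→d26:-→d27:-→d28:H1→d29:-→d30:H2  best=H2
  + 21.147.142.192/29 (H1) depth=29
  + 21.147.142.0/24 (H0) depth=24
  + 165.117.36.0/23 (H0) depth=23
  + 21.147.142.192/28 (H0) depth=28
  ? 155.138.244.92  path d0:-→d1:-→d2:-  best=no-route
  ? 21.147.128.19  path d0:-→d1:-→d2:-→d3:-→d4:-→d5:-→d6:-→d7:-→d8:-→d9:-→d10:-→d11:-→d12:H2→d13:-→d14:-→d15:-→d16:-→d17:-→d18:-→d19:-→d20:H2  best=H2
  ? 165.117.37.172  path d0:-→d1:-→d2:-→d3:-→d4:-→d5:-→d6:-→d7:-→d8:-→d9:-→d10:-→d11:-→d12:-→d13:-→d14:-→d15:-→d16:-→d17:-→d18:-→d19:-→d20:-→d21:-→d22:-→d23:H0→d24:-→d25:-→d26:-→d27:-→d28:H1  best=H1
  ? 21.144.3.111  path d0:-→d1:-→d2:-→d3:-→d4:-→d5:-→d6:-→d7:-→d8:-→d9:-→d10:-→d11:-→d12:H2→d13:-→d14:-  best=H2
  + 0.0.0.0/0 (H0) depth=0
  del 21.147.142.192/28 (clear depth 28)
  + 165.116.0.0/15 (H0) depth=15
  ? 21.144.0.12  path d0:H0→d1:-→d2:-→d3:-→d4:-→d5:-→d6:-→d7:-→d8:-→d9:-→d10:-→d11:-→d12:H2→d13:-→d14:-  best=H2
  del 165.117.37.160/28 (clear depth 28)

== LOOKUPS ==
["H2","H0","H2","H2","H2","no-route","H2","H1","H2","H2"]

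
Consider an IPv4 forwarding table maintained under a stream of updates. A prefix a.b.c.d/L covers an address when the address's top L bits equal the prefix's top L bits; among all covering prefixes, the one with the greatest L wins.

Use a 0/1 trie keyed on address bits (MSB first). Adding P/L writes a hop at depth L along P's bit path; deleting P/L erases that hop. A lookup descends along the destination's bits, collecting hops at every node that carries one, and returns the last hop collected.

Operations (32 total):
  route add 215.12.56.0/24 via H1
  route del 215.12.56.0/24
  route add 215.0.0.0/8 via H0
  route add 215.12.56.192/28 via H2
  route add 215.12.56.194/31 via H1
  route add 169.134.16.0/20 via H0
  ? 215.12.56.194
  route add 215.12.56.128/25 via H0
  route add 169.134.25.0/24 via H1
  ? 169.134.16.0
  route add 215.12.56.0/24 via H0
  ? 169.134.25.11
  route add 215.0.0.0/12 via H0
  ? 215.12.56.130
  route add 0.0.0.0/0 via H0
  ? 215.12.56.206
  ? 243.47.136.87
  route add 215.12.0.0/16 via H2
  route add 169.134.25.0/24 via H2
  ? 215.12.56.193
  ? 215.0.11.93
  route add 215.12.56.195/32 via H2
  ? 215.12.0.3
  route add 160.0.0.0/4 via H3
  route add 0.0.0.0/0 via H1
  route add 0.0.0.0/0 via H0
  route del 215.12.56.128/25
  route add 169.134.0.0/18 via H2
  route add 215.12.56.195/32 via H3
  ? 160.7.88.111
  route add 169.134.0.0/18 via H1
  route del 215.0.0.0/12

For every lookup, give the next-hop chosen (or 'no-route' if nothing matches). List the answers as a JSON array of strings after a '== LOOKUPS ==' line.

Trace:
  + 215.12.56.0/24 (H1) depth=24
  - 215.12.56.0/24 clear@24
  + 215.0.0.0/8 (H0) depth=8
  + 215.12.56.192/28 (H2) depth=28
  + 215.12.56.194/31 (H1) depth=31
  + 169.134.16.0/20 (H0) depth=20
  Q 215.12.56.194: descend 1101011100001100001110001100001 ; hops seen [H0,H2,H1] ; pick H1
  + 215.12.56.128/25 (H0) depth=25
  + 169.134.25.0/24 (H1) depth=24
  Q 169.134.16.0: descend 10101001100001100001 ; hops seen [H0] ; pick H0
  + 215.12.56.0/24 (H0) depth=24
  Q 169.134.25.11: descend 101010011000011000011001 ; hops seen [H0,H1] ; pick H1
  + 215.0.0.0/12 (H0) depth=12
  Q 215.12.56.130: descend 1101011100001100001110001 ; hops seen [H0,H0,H0,H0] ; pick H0
  + 0.0.0.0/0 (H0) depth=0
  Q 215.12.56.206: descend 1101011100001100001110001100 ; hops seen [H0,H0,H0,H0,H0,H2] ; pick H2
  Q 243.47.136.87: descend 11 ; hops seen [H0] ; pick H0
  + 215.12.0.0/16 (H2) depth=16
  + 169.134.25.0/24 (H2) depth=24
  Q 215.12.56.193: descend 110101110000110000111000110000 ; hops seen [H0,H0,H0,H2,H0,H0,H2] ; pick H2
  Q 215.0.11.93: descend 110101110000 ; hops seen [H0,H0,H0] ; pick H0
  + 215.12.56.195/32 (H2) depth=32
  Q 215.12.0.3: descend 110101110000110000 ; hops seen [H0,H0,H0,H2] ; pick H2
  + 160.0.0.0/4 (H3) depth=4
  + 0.0.0.0/0 (H1) depth=0
  + 0.0.0.0/0 (H0) depth=0
  - 215.12.56.128/25 clear@25
  + 169.134.0.0/18 (H2) depth=18
  + 215.12.56.195/32 (H3) depth=32
  Q 160.7.88.111: descend 1010 ; hops seen [H0,H3] ; pick H3
  + 169.134.0.0/18 (H1) depth=18
  - 215.0.0.0/12 clear@12

== LOOKUPS ==
["H1","H0","H1","H0","H2","H0","H2","H0","H2","H3"]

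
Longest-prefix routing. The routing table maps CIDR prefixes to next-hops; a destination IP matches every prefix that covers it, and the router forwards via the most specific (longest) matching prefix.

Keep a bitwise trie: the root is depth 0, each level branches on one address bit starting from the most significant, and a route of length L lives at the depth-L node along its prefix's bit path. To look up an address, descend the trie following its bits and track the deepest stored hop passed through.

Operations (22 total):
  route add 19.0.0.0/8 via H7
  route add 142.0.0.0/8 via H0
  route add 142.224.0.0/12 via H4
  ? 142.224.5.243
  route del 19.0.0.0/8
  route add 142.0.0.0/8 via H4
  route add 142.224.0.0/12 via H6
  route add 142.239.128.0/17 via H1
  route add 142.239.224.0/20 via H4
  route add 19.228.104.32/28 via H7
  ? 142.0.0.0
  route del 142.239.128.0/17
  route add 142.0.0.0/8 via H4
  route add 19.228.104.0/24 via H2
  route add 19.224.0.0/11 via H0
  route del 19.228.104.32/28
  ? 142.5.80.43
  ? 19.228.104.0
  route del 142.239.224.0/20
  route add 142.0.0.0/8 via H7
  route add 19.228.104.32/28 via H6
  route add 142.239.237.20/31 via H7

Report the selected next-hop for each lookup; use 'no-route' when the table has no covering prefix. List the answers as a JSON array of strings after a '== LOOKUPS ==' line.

Process each operation:
  add 19.0.0.0/8 -> H7 at depth 8
  add 142.0.0.0/8 -> H0 at depth 8
  add 142.224.0.0/12 -> H4 at depth 12
  lookup 142.224.5.243: bits 100011101110 walk d0:-→d1:-→d2:-→d3:-→d4:-→d5:-→d6:-→d7:-→d8:H0→d9:-→d10:-→d11:-→d12:H4 -> H4
  del 19.0.0.0/8 (clear depth 8)
  add 142.0.0.0/8 -> H4 at depth 8
  add 142.224.0.0/12 -> H6 at depth 12
  add 142.239.128.0/17 -> H1 at depth 17
  add 142.239.224.0/20 -> H4 at depth 20
  add 19.228.104.32/28 -> H7 at depth 28
  lookup 142.0.0.0: bits 10001110 walk d0:-→d1:-→d2:-→d3:-→d4:-→d5:-→d6:-→d7:-→d8:H4 -> H4
  del 142.239.128.0/17 (clear depth 17)
  add 142.0.0.0/8 -> H4 at depth 8
  add 19.228.104.0/24 -> H2 at depth 24
  add 19.224.0.0/11 -> H0 at depth 11
  del 19.228.104.32/28 (clear depth 28)
  lookup 142.5.80.43: bits 10001110 walk d0:-→d1:-→d2:-→d3:-→d4:-→d5:-→d6:-→d7:-→d8:H4 -> H4
  lookup 19.228.104.0: bits 00010011111001000110100000 walk d0:-→d1:-→d2:-→d3:-→d4:-→d5:-→d6:-→d7:-→d8:-→d9:-→d10:-→d11:H0→d12:-→d13:-→d14:-→d15:-→d16:-→d17:-→d18:-→d19:-→d20:-→d21:-→d22:-→d23:-→d24:H2→d25:-→d26:- -> H2
  del 142.239.224.0/20 (clear depth 20)
  add 142.0.0.0/8 -> H7 at depth 8
  add 19.228.104.32/28 -> H6 at depth 28
  add 142.239.237.20/31 -> H7 at depth 31

== LOOKUPS ==
["H4","H4","H4","H2"]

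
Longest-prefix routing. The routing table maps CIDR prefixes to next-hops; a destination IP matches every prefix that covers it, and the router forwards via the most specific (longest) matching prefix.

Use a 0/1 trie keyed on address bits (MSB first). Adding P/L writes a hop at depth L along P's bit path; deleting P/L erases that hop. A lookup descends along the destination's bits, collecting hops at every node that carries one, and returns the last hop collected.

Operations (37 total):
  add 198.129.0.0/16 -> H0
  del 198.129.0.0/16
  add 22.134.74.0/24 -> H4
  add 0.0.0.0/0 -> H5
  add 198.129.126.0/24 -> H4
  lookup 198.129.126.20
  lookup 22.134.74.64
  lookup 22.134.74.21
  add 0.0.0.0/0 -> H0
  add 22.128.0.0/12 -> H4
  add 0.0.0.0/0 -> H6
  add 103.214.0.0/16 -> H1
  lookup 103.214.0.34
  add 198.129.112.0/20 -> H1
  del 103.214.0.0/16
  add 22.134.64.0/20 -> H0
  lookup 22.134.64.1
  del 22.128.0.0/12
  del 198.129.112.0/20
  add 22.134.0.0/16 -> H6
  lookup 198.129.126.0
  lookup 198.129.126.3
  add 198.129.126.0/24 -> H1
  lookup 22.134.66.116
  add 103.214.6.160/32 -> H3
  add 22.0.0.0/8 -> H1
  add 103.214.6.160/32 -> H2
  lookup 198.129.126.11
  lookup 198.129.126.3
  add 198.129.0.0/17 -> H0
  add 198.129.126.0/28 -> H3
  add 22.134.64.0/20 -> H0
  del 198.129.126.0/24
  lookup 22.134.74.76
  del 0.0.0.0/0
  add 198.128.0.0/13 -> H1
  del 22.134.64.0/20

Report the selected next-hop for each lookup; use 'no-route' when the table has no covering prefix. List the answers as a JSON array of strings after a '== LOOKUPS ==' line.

Trace:
  add 198.129.0.0/16 -> H0 at depth 16
  del 198.129.0.0/16 (clear depth 16)
  add 22.134.74.0/24 -> H4 at depth 24
  add 0.0.0.0/0 -> H5 at depth 0
  add 198.129.126.0/24 -> H4 at depth 24
  ? 198.129.126.20  path d0:H5→d1:-→d2:-→d3:-→d4:-→d5:-→d6:-→d7:-→d8:-→d9:-→d10:-→d11:-→d12:-→d13:-→d14:-→d15:-→d16:-→d17:-→d18:-→d19:-→d20:-→d21:-→d22:-→d23:-→d24:H4  best=H4
  ? 22.134.74.64  path d0:H5→d1:-→d2:-→d3:-→d4:-→d5:-→d6:-→d7:-→d8:-→d9:-→d10:-→d11:-→d12:-→d13:-→d14:-→d15:-→d16:-→d17:-→d18:-→d19:-→d20:-→d21:-→d22:-→d23:-→d24:H4  best=H4
  ? 22.134.74.21  path d0:H5→d1:-→d2:-→d3:-→d4:-→d5:-→d6:-→d7:-→d8:-→d9:-→d10:-→d11:-→d12:-→d13:-→d14:-→d15:-→d16:-→d17:-→d18:-→d19:-→d20:-→d21:-→d22:-→d23:-→d24:H4  best=H4
  add 0.0.0.0/0 -> H0 at depth 0
  add 22.128.0.0/12 -> H4 at depth 12
  add 0.0.0.0/0 -> H6 at depth 0
  add 103.214.0.0/16 -> H1 at depth 16
  ? 103.214.0.34  path d0:H6→d1:-→d2:-→d3:-→d4:-→d5:-→d6:-→d7:-→d8:-→d9:-→d10:-→d11:-→d12:-→d13:-→d14:-→d15:-→d16:H1  best=H1
  add 198.129.112.0/20 -> H1 at depth 20
  del 103.214.0.0/16 (clear depth 16)
  add 22.134.64.0/20 -> H0 at depth 20
  ? 22.134.64.1  path d0:H6→d1:-→d2:-→d3:-→d4:-→d5:-→d6:-→d7:-→d8:-→d9:-→d10:-→d11:-→d12:H4→d13:-→d14:-→d15:-→d16:-→d17:-→d18:-→d19:-→d20:H0  best=H0
  del 22.128.0.0/12 (clear depth 12)
  del 198.129.112.0/20 (clear depth 20)
  add 22.134.0.0/16 -> H6 at depth 16
  ? 198.129.126.0  path d0:H6→d1:-→d2:-→d3:-→d4:-→d5:-→d6:-→d7:-→d8:-→d9:-→d10:-→d11:-→d12:-→d13:-→d14:-→d15:-→d16:-→d17:-→d18:-→d19:-→d20:-→d21:-→d22:-→d23:-→d24:H4  best=H4
  ? 198.129.126.3  path d0:H6→d1:-→d2:-→d3:-→d4:-→d5:-→d6:-→d7:-→d8:-→d9:-→d10:-→d11:-→d12:-→d13:-→d14:-→d15:-→d16:-→d17:-→d18:-→d19:-→d20:-→d21:-→d22:-→d23:-→d24:H4  best=H4
  add 198.129.126.0/24 -> H1 at depth 24
  ? 22.134.66.116  path d0:H6→d1:-→d2:-→d3:-→d4:-→d5:-→d6:-→d7:-→d8:-→d9:-→d10:-→d11:-→d12:-→d13:-→d14:-→d15:-→d16:H6→d17:-→d18:-→d19:-→d20:H0  best=H0
  add 103.214.6.160/32 -> H3 at depth 32
  add 22.0.0.0/8 -> H1 at depth 8
  add 103.214.6.160/32 -> H2 at depth 32
  ? 198.129.126.11  path d0:H6→d1:-→d2:-→d3:-→d4:-→d5:-→d6:-→d7:-→d8:-→d9:-→d10:-→d11:-→d12:-→d13:-→d14:-→d15:-→d16:-→d17:-→d18:-→d19:-→d20:-→d21:-→d22:-→d23:-→d24:H1  best=H1
  ? 198.129.126.3  path d0:H6→d1:-→d2:-→d3:-→d4:-→d5:-→d6:-→d7:-→d8:-→d9:-→d10:-→d11:-→d12:-→d13:-→d14:-→d15:-→d16:-→d17:-→d18:-→d19:-→d20:-→d21:-→d22:-→d23:-→d24:H1  best=H1
  add 198.129.0.0/17 -> H0 at depth 17
  add 198.129.126.0/28 -> H3 at depth 28
  add 22.134.64.0/20 -> H0 at depth 20
  del 198.129.126.0/24 (clear depth 24)
  ? 22.134.74.76  path d0:H6→d1:-→d2:-→d3:-→d4:-→d5:-→d6:-→d7:-→d8:H1→d9:-→d10:-→d11:-→d12:-→d13:-→d14:-→d15:-→d16:H6→d17:-→d18:-→d19:-→d20:H0→d21:-→d22:-→d23:-→d24:H4  best=H4
  del 0.0.0.0/0 (clear depth 0)
  add 198.128.0.0/13 -> H1 at depth 13
  del 22.134.64.0/20 (clear depth 20)

== LOOKUPS ==
["H4","H4","H4","H1","H0","H4","H4","H0","H1","H1","H4"]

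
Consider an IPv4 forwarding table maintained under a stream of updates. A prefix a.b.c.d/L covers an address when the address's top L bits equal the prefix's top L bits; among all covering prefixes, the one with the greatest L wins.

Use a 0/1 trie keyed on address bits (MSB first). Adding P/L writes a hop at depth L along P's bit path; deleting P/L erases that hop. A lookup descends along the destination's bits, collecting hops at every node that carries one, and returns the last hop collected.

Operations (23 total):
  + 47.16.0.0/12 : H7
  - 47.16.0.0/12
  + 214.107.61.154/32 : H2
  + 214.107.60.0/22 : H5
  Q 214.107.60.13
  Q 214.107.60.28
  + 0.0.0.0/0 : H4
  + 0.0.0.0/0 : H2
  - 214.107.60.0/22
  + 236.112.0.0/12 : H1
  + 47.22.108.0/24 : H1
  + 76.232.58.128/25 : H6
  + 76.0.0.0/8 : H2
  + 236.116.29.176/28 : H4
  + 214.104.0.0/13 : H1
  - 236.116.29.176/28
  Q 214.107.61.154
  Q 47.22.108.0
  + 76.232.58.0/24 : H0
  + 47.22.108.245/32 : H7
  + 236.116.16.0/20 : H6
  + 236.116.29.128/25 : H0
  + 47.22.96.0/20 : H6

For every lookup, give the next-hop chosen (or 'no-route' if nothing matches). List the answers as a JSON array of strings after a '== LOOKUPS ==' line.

Trace:
  + 47.16.0.0/12 (H7) depth=12
  del 47.16.0.0/12 (clear depth 12)
  + 214.107.61.154/32 (H2) depth=32
  + 214.107.60.0/22 (H5) depth=22
  ? 214.107.60.13  path d0:-→d1:-→d2:-→d3:-→d4:-→d5:-→d6:-→d7:-→d8:-→d9:-→d10:-→d11:-→d12:-→d13:-→d14:-→d15:-→d16:-→d17:-→d18:-→d19:-→d20:-→d21:-→d22:H5→d23:-  best=H5
  ? 214.107.60.28  path d0:-→d1:-→d2:-→d3:-→d4:-→d5:-→d6:-→d7:-→d8:-→d9:-→d10:-→d11:-→d12:-→d13:-→d14:-→d15:-→d16:-→d17:-→d18:-→d19:-→d20:-→d21:-→d22:H5→d23:-  best=H5
  + 0.0.0.0/0 (H4) depth=0
  + 0.0.0.0/0 (H2) depth=0
  del 214.107.60.0/22 (clear depth 22)
  + 236.112.0.0/12 (H1) depth=12
  + 47.22.108.0/24 (H1) depth=24
  + 76.232.58.128/25 (H6) depth=25
  + 76.0.0.0/8 (H2) depth=8
  + 236.116.29.176/28 (H4) depth=28
  + 214.104.0.0/13 (H1) depth=13
  del 236.116.29.176/28 (clear depth 28)
  ? 214.107.61.154  path d0:H2→d1:-→d2:-→d3:-→d4:-→d5:-→d6:-→d7:-→d8:-→d9:-→d10:-→d11:-→d12:-→d13:H1→d14:-→d15:-→d16:-→d17:-→d18:-→d19:-→d20:-→d21:-→d22:-→d23:-→d24:-→d25:-→d26:-→d27:-→d28:-→d29:-→d30:-→d31:-→d32:H2  best=H2
  ? 47.22.108.0  path d0:H2→d1:-→d2:-→d3:-→d4:-→d5:-→d6:-→d7:-→d8:-→d9:-→d10:-→d11:-→d12:-→d13:-→d14:-→d15:-→d16:-→d17:-→d18:-→d19:-→d20:-→d21:-→d22:-→d23:-→d24:H1  best=H1
  + 76.232.58.0/24 (H0) depth=24
  + 47.22.108.245/32 (H7) depth=32
  + 236.116.16.0/20 (H6) depth=20
  + 236.116.29.128/25 (H0) depth=25
  + 47.22.96.0/20 (H6) depth=20

== LOOKUPS ==
["H5","H5","H2","H1"]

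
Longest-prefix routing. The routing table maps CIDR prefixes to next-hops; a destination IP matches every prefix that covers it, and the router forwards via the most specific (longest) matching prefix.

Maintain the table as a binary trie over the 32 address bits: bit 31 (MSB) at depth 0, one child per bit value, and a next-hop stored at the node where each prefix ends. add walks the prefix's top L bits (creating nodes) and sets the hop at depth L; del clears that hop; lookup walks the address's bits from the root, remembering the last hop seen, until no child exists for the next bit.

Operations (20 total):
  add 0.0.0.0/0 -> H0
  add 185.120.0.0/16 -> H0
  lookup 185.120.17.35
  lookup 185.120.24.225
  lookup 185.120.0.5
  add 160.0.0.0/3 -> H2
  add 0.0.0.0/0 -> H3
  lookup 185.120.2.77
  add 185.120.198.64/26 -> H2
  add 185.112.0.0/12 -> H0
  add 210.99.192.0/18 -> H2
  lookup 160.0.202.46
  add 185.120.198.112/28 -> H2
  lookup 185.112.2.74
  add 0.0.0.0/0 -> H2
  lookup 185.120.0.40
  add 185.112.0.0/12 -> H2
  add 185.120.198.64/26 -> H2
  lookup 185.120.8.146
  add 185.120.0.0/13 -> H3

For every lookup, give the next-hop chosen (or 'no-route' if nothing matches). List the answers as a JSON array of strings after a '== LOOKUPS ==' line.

Process each operation:
  add 0.0.0.0/0 -> H0 at depth 0
  add 185.120.0.0/16 -> H0 at depth 16
  ? 185.120.17.35  path d0:H0→d1:-→d2:-→d3:-→d4:-→d5:-→d6:-→d7:-→d8:-→d9:-→d10:-→d11:-→d12:-→d13:-→d14:-→d15:-→d16:H0  best=H0
  ? 185.120.24.225  path d0:H0→d1:-→d2:-→d3:-→d4:-→d5:-→d6:-→d7:-→d8:-→d9:-→d10:-→d11:-→d12:-→d13:-→d14:-→d15:-→d16:H0  best=H0
  ? 185.120.0.5  path d0:H0→d1:-→d2:-→d3:-→d4:-→d5:-→d6:-→d7:-→d8:-→d9:-→d10:-→d11:-→d12:-→d13:-→d14:-→d15:-→d16:H0  best=H0
  add 160.0.0.0/3 -> H2 at depth 3
  add 0.0.0.0/0 -> H3 at depth 0
  ? 185.120.2.77  path d0:H3→d1:-→d2:-→d3:H2→d4:-→d5:-→d6:-→d7:-→d8:-→d9:-→d10:-→d11:-→d12:-→d13:-→d14:-→d15:-→d16:H0  best=H0
  add 185.120.198.64/26 -> H2 at depth 26
  add 185.112.0.0/12 -> H0 at depth 12
  add 210.99.192.0/18 -> H2 at depth 18
  ? 160.0.202.46  path d0:H3→d1:-→d2:-→d3:H2  best=H2
  add 185.120.198.112/28 -> H2 at depth 28
  ? 185.112.2.74  path d0:H3→d1:-→d2:-→d3:H2→d4:-→d5:-→d6:-→d7:-→d8:-→d9:-→d10:-→d11:-→d12:H0  best=H0
  add 0.0.0.0/0 -> H2 at depth 0
  ? 185.120.0.40  path d0:H2→d1:-→d2:-→d3:H2→d4:-→d5:-→d6:-→d7:-→d8:-→d9:-→d10:-→d11:-→d12:H0→d13:-→d14:-→d15:-→d16:H0  best=H0
  add 185.112.0.0/12 -> H2 at depth 12
  add 185.120.198.64/26 -> H2 at depth 26
  ? 185.120.8.146  path d0:H2→d1:-→d2:-→d3:H2→d4:-→d5:-→d6:-→d7:-→d8:-→d9:-→d10:-→d11:-→d12:H2→d13:-→d14:-→d15:-→d16:H0  best=H0
  add 185.120.0.0/13 -> H3 at depth 13

== LOOKUPS ==
["H0","H0","H0","H0","H2","H0","H0","H0"]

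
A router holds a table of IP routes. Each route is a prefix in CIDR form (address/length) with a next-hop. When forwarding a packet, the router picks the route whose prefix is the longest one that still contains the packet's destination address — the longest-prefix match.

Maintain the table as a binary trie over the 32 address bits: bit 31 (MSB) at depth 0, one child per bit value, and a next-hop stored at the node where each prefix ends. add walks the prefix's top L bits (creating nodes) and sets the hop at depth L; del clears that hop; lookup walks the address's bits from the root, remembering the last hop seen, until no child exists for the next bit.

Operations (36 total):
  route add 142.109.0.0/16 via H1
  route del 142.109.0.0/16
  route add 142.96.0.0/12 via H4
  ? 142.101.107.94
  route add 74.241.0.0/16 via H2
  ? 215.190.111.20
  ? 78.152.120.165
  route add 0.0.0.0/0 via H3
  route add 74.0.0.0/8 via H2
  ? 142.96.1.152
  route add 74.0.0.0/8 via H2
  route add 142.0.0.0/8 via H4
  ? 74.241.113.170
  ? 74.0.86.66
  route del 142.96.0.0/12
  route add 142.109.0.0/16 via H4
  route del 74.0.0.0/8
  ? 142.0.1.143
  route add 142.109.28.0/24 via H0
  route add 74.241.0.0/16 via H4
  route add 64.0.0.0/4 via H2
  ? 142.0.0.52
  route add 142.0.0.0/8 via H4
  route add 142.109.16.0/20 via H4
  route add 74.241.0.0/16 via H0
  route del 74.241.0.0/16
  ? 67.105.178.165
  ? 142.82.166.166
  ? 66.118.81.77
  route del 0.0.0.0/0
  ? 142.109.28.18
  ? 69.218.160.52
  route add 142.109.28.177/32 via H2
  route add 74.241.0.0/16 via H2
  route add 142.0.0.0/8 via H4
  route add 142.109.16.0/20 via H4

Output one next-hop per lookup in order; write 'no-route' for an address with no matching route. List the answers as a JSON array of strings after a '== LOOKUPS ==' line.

Trace:
  + 142.109.0.0/16 (H1) depth=16
  del 142.109.0.0/16 (clear depth 16)
  + 142.96.0.0/12 (H4) depth=12
  lookup 142.101.107.94: bits 100011100110 walk d0:-→d1:-→d2:-→d3:-→d4:-→d5:-→d6:-→d7:-→d8:-→d9:-→d10:-→d11:-→d12:H4 -> H4
  + 74.241.0.0/16 (H2) depth=16
  lookup 215.190.111.20: bits 1 walk d0:-→d1:- -> no-route
  lookup 78.152.120.165: bits 01001 walk d0:-→d1:-→d2:-→d3:-→d4:-→d5:- -> no-route
  + 0.0.0.0/0 (H3) depth=0
  + 74.0.0.0/8 (H2) depth=8
  lookup 142.96.1.152: bits 100011100110 walk d0:H3→d1:-→d2:-→d3:-→d4:-→d5:-→d6:-→d7:-→d8:-→d9:-→d10:-→d11:-→d12:H4 -> H4
  + 74.0.0.0/8 (H2) depth=8
  + 142.0.0.0/8 (H4) depth=8
  lookup 74.241.113.170: bits 0100101011110001 walk d0:H3→d1:-→d2:-→d3:-→d4:-→d5:-→d6:-→d7:-→d8:H2→d9:-→d10:-→d11:-→d12:-→d13:-→d14:-→d15:-→d16:H2 -> H2
  lookup 74.0.86.66: bits 01001010 walk d0:H3→d1:-→d2:-→d3:-→d4:-→d5:-→d6:-→d7:-→d8:H2 -> H2
  del 142.96.0.0/12 (clear depth 12)
  + 142.109.0.0/16 (H4) depth=16
  del 74.0.0.0/8 (clear depth 8)
  lookup 142.0.1.143: bits 100011100 walk d0:H3→d1:-→d2:-→d3:-→d4:-→d5:-→d6:-→d7:-→d8:H4→d9:- -> H4
  + 142.109.28.0/24 (H0) depth=24
  + 74.241.0.0/16 (H4) depth=16
  + 64.0.0.0/4 (H2) depth=4
  lookup 142.0.0.52: bits 100011100 walk d0:H3→d1:-→d2:-→d3:-→d4:-→d5:-→d6:-→d7:-→d8:H4→d9:- -> H4
  + 142.0.0.0/8 (H4) depth=8
  + 142.109.16.0/20 (H4) depth=20
  + 74.241.0.0/16 (H0) depth=16
  del 74.241.0.0/16 (clear depth 16)
  lookup 67.105.178.165: bits 0100 walk d0:H3→d1:-→d2:-→d3:-→d4:H2 -> H2
  lookup 142.82.166.166: bits 1000111001 walk d0:H3→d1:-→d2:-→d3:-→d4:-→d5:-→d6:-→d7:-→d8:H4→d9:-→d10:- -> H4
  lookup 66.118.81.77: bits 0100 walk d0:H3→d1:-→d2:-→d3:-→d4:H2 -> H2
  del 0.0.0.0/0 (clear depth 0)
  lookup 142.109.28.18: bits 100011100110110100011100 walk d0:-→d1:-→d2:-→d3:-→d4:-→d5:-→d6:-→d7:-→d8:H4→d9:-→d10:-→d11:-→d12:-→d13:-→d14:-→d15:-→d16:H4→d17:-→d18:-→d19:-→d20:H4→d21:-→d22:-→d23:-→d24:H0 -> H0
  lookup 69.218.160.52: bits 0100 walk d0:-→d1:-→d2:-→d3:-→d4:H2 -> H2
  + 142.109.28.177/32 (H2) depth=32
  + 74.241.0.0/16 (H2) depth=16
  + 142.0.0.0/8 (H4) depth=8
  + 142.109.16.0/20 (H4) depth=20

== LOOKUPS ==
["H4","no-route","no-route","H4","H2","H2","H4","H4","H2","H4","H2","H0","H2"]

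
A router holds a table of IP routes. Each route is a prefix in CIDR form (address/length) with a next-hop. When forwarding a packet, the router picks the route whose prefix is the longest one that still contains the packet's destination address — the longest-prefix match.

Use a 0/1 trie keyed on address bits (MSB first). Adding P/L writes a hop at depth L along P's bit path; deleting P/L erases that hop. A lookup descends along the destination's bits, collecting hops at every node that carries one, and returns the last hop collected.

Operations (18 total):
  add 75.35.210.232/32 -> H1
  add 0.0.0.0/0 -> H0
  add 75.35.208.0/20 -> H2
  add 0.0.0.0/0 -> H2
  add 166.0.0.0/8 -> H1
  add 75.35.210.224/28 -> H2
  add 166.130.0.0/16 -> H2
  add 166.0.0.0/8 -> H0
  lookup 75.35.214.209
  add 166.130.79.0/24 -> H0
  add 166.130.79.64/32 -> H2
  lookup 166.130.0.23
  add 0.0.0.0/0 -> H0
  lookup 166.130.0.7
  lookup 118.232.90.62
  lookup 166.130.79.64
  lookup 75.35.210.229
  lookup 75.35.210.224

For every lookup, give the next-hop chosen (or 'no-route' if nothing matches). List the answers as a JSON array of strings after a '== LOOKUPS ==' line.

Trace:
  + 75.35.210.232/32 (H1) depth=32
  + 0.0.0.0/0 (H0) depth=0
  + 75.35.208.0/20 (H2) depth=20
  + 0.0.0.0/0 (H2) depth=0
  + 166.0.0.0/8 (H1) depth=8
  + 75.35.210.224/28 (H2) depth=28
  + 166.130.0.0/16 (H2) depth=16
  + 166.0.0.0/8 (H0) depth=8
  lookup 75.35.214.209: bits 010010110010001111010 walk d0:H2→d1:-→d2:-→d3:-→d4:-→d5:-→d6:-→d7:-→d8:-→d9:-→d10:-→d11:-→d12:-→d13:-→d14:-→d15:-→d16:-→d17:-→d18:-→d19:-→d20:H2→d21:- -> H2
  + 166.130.79.0/24 (H0) depth=24
  + 166.130.79.64/32 (H2) depth=32
  lookup 166.130.0.23: bits 10100110100000100 walk d0:H2→d1:-→d2:-→d3:-→d4:-→d5:-→d6:-→d7:-→d8:H0→d9:-→d10:-→d11:-→d12:-→d13:-→d14:-→d15:-→d16:H2→d17:- -> H2
  + 0.0.0.0/0 (H0) depth=0
  lookup 166.130.0.7: bits 10100110100000100 walk d0:H0→d1:-→d2:-→d3:-→d4:-→d5:-→d6:-→d7:-→d8:H0→d9:-→d10:-→d11:-→d12:-→d13:-→d14:-→d15:-→d16:H2→d17:- -> H2
  lookup 118.232.90.62: bits 01 walk d0:H0→d1:-→d2:- -> H0
  lookup 166.130.79.64: bits 10100110100000100100111101000000 walk d0:H0→d1:-→d2:-→d3:-→d4:-→d5:-→d6:-→d7:-→d8:H0→d9:-→d10:-→d11:-→d12:-→d13:-→d14:-→d15:-→d16:H2→d17:-→d18:-→d19:-→d20:-→d21:-→d22:-→d23:-→d24:H0→d25:-→d26:-→d27:-→d28:-→d29:-→d30:-→d31:-→d32:H2 -> H2
  lookup 75.35.210.229: bits 0100101100100011110100101110 walk d0:H0→d1:-→d2:-→d3:-→d4:-→d5:-→d6:-→d7:-→d8:-→d9:-→d10:-→d11:-→d12:-→d13:-→d14:-→d15:-→d16:-→d17:-→d18:-→d19:-→d20:H2→d21:-→d22:-→d23:-→d24:-→d25:-→d26:-→d27:-→d28:H2 -> H2
  lookup 75.35.210.224: bits 0100101100100011110100101110 walk d0:H0→d1:-→d2:-→d3:-→d4:-→d5:-→d6:-→d7:-→d8:-→d9:-→d10:-→d11:-→d12:-→d13:-→d14:-→d15:-→d16:-→d17:-→d18:-→d19:-→d20:H2→d21:-→d22:-→d23:-→d24:-→d25:-→d26:-→d27:-→d28:H2 -> H2

== LOOKUPS ==
["H2","H2","H2","H0","H2","H2","H2"]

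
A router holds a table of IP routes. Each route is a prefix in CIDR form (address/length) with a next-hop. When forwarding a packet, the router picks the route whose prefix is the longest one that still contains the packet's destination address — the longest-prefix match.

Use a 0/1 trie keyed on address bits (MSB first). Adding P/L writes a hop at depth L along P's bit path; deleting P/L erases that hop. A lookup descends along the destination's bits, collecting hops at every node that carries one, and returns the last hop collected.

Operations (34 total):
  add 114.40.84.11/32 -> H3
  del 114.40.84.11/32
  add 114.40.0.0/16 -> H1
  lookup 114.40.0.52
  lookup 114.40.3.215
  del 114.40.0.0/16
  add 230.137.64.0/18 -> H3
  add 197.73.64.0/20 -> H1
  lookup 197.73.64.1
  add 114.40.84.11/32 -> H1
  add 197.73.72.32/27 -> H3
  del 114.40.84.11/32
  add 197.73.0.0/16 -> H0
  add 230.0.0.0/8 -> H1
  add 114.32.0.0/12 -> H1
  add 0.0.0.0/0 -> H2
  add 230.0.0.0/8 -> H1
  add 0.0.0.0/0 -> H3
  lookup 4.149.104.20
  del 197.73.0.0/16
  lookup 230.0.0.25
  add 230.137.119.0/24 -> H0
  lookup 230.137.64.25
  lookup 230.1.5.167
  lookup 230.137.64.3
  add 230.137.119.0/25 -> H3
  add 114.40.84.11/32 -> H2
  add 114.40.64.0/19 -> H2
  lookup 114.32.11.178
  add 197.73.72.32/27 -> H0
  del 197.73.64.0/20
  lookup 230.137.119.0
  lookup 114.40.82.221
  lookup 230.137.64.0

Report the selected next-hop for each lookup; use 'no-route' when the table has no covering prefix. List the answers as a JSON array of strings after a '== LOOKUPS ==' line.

Trace:
  + 114.40.84.11/32 (H3) depth=32
  - 114.40.84.11/32 clear@32
  + 114.40.0.0/16 (H1) depth=16
  ? 114.40.0.52  path d0:-→d1:-→d2:-→d3:-→d4:-→d5:-→d6:-→d7:-→d8:-→d9:-→d10:-→d11:-→d12:-→d13:-→d14:-→d15:-→d16:H1→d17:-  best=H1
  ? 114.40.3.215  path d0:-→d1:-→d2:-→d3:-→d4:-→d5:-→d6:-→d7:-→d8:-→d9:-→d10:-→d11:-→d12:-→d13:-→d14:-→d15:-→d16:H1→d17:-  best=H1
  - 114.40.0.0/16 clear@16
  + 230.137.64.0/18 (H3) depth=18
  + 197.73.64.0/20 (H1) depth=20
  ? 197.73.64.1  path d0:-→d1:-→d2:-→d3:-→d4:-→d5:-→d6:-→d7:-→d8:-→d9:-→d10:-→d11:-→d12:-→d13:-→d14:-→d15:-→d16:-→d17:-→d18:-→d19:-→d20:H1  best=H1
  + 114.40.84.11/32 (H1) depth=32
  + 197.73.72.32/27 (H3) depth=27
  - 114.40.84.11/32 clear@32
  + 197.73.0.0/16 (H0) depth=16
  + 230.0.0.0/8 (H1) depth=8
  + 114.32.0.0/12 (H1) depth=12
  + 0.0.0.0/0 (H2) depth=0
  + 230.0.0.0/8 (H1) depth=8
  + 0.0.0.0/0 (H3) depth=0
  ? 4.149.104.20  path d0:H3→d1:-  best=H3
  - 197.73.0.0/16 clear@16
  ? 230.0.0.25  path d0:H3→d1:-→d2:-→d3:-→d4:-→d5:-→d6:-→d7:-→d8:H1  best=H1
  + 230.137.119.0/24 (H0) depth=24
  ? 230.137.64.25  path d0:H3→d1:-→d2:-→d3:-→d4:-→d5:-→d6:-→d7:-→d8:H1→d9:-→d10:-→d11:-→d12:-→d13:-→d14:-→d15:-→d16:-→d17:-→d18:H3  best=H3
  ? 230.1.5.167  path d0:H3→d1:-→d2:-→d3:-→d4:-→d5:-→d6:-→d7:-→d8:H1  best=H1
  ? 230.137.64.3  path d0:H3→d1:-→d2:-→d3:-→d4:-→d5:-→d6:-→d7:-→d8:H1→d9:-→d10:-→d11:-→d12:-→d13:-→d14:-→d15:-→d16:-→d17:-→d18:H3  best=H3
  + 230.137.119.0/25 (H3) depth=25
  + 114.40.84.11/32 (H2) depth=32
  + 114.40.64.0/19 (H2) depth=19
  ? 114.32.11.178  path d0:H3→d1:-→d2:-→d3:-→d4:-→d5:-→d6:-→d7:-→d8:-→d9:-→d10:-→d11:-→d12:H1  best=H1
  + 197.73.72.32/27 (H0) depth=27
  - 197.73.64.0/20 clear@20
  ? 230.137.119.0  path d0:H3→d1:-→d2:-→d3:-→d4:-→d5:-→d6:-→d7:-→d8:H1→d9:-→d10:-→d11:-→d12:-→d13:-→d14:-→d15:-→d16:-→d17:-→d18:H3→d19:-→d20:-→d21:-→d22:-→d23:-→d24:H0→d25:H3  best=H3
  ? 114.40.82.221  path d0:H3→d1:-→d2:-→d3:-→d4:-→d5:-→d6:-→d7:-→d8:-→d9:-→d10:-→d11:-→d12:H1→d13:-→d14:-→d15:-→d16:-→d17:-→d18:-→d19:H2→d20:-→d21:-  best=H2
  ? 230.137.64.0  path d0:H3→d1:-→d2:-→d3:-→d4:-→d5:-→d6:-→d7:-→d8:H1→d9:-→d10:-→d11:-→d12:-→d13:-→d14:-→d15:-→d16:-→d17:-→d18:H3  best=H3

== LOOKUPS ==
["H1","H1","H1","H3","H1","H3","H1","H3","H1","H3","H2","H3"]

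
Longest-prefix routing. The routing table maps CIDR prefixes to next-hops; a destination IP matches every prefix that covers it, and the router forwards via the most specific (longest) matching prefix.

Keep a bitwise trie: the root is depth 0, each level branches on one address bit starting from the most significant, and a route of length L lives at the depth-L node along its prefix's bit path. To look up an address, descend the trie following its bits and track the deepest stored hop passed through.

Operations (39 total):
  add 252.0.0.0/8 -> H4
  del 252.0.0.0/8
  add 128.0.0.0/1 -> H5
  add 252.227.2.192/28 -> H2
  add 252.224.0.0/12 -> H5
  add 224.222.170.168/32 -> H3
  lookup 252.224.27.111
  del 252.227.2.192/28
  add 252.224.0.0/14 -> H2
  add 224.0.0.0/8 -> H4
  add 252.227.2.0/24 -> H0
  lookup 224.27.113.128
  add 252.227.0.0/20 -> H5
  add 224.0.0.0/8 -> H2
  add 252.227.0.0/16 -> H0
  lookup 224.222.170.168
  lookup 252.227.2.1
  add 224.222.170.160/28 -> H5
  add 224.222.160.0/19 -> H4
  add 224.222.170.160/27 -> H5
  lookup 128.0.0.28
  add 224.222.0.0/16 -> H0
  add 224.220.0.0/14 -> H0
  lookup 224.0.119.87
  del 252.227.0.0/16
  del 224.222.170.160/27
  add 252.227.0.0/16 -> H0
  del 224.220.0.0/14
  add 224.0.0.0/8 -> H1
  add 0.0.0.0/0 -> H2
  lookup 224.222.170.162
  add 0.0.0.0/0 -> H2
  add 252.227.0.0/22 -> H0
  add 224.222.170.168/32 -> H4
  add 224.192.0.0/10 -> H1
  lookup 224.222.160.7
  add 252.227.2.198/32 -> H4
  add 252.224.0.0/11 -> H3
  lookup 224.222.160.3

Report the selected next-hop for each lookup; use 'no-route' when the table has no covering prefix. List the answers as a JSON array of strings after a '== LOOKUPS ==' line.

Apply in order:
  add 252.0.0.0/8 -> H4 at depth 8
  - 252.0.0.0/8 clear@8
  add 128.0.0.0/1 -> H5 at depth 1
  add 252.227.2.192/28 -> H2 at depth 28
  add 252.224.0.0/12 -> H5 at depth 12
  add 224.222.170.168/32 -> H3 at depth 32
  Q 252.224.27.111: descend 11111100111000 ; hops seen [H5,H5] ; pick H5
  - 252.227.2.192/28 clear@28
  add 252.224.0.0/14 -> H2 at depth 14
  add 224.0.0.0/8 -> H4 at depth 8
  add 252.227.2.0/24 -> H0 at depth 24
  Q 224.27.113.128: descend 11100000 ; hops seen [H5,H4] ; pick H4
  add 252.227.0.0/20 -> H5 at depth 20
  add 224.0.0.0/8 -> H2 at depth 8
  add 252.227.0.0/16 -> H0 at depth 16
  Q 224.222.170.168: descend 11100000110111101010101010101000 ; hops seen [H5,H2,H3] ; pick H3
  Q 252.227.2.1: descend 111111001110001100000010 ; hops seen [H5,H5,H2,H0,H5,H0] ; pick H0
  add 224.222.170.160/28 -> H5 at depth 28
  add 224.222.160.0/19 -> H4 at depth 19
  add 224.222.170.160/27 -> H5 at depth 27
  Q 128.0.0.28: descend 1 ; hops seen [H5] ; pick H5
  add 224.222.0.0/16 -> H0 at depth 16
  add 224.220.0.0/14 -> H0 at depth 14
  Q 224.0.119.87: descend 11100000 ; hops seen [H5,H2] ; pick H2
  - 252.227.0.0/16 clear@16
  - 224.222.170.160/27 clear@27
  add 252.227.0.0/16 -> H0 at depth 16
  - 224.220.0.0/14 clear@14
  add 224.0.0.0/8 -> H1 at depth 8
  add 0.0.0.0/0 -> H2 at depth 0
  Q 224.222.170.162: descend 1110000011011110101010101010 ; hops seen [H2,H5,H1,H0,H4,H5] ; pick H5
  add 0.0.0.0/0 -> H2 at depth 0
  add 252.227.0.0/22 -> H0 at depth 22
  add 224.222.170.168/32 -> H4 at depth 32
  add 224.192.0.0/10 -> H1 at depth 10
  Q 224.222.160.7: descend 11100000110111101010 ; hops seen [H2,H5,H1,H1,H0,H4] ; pick H4
  add 252.227.2.198/32 -> H4 at depth 32
  add 252.224.0.0/11 -> H3 at depth 11
  Q 224.222.160.3: descend 11100000110111101010 ; hops seen [H2,H5,H1,H1,H0,H4] ; pick H4

== LOOKUPS ==
["H5","H4","H3","H0","H5","H2","H5","H4","H4"]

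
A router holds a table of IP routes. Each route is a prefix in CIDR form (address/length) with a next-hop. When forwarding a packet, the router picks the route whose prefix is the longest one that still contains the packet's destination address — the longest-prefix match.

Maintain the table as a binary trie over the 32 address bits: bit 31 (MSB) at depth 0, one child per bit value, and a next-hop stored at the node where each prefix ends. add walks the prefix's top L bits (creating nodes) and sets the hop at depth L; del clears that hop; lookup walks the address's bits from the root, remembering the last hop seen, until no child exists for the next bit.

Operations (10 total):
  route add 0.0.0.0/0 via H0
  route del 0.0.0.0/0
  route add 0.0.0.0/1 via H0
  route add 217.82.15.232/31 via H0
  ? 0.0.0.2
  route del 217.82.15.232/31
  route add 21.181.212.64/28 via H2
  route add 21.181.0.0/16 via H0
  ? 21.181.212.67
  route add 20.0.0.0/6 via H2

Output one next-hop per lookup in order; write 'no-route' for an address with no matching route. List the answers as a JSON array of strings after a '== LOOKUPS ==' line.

Apply in order:
  add 0.0.0.0/0 -> H0 at depth 0
  - 0.0.0.0/0 clear@0
  add 0.0.0.0/1 -> H0 at depth 1
  add 217.82.15.232/31 -> H0 at depth 31
  ? 0.0.0.2  path d0:-→d1:H0  best=H0
  - 217.82.15.232/31 clear@31
  add 21.181.212.64/28 -> H2 at depth 28
  add 21.181.0.0/16 -> H0 at depth 16
  ? 21.181.212.67  path d0:-→d1:H0→d2:-→d3:-→d4:-→d5:-→d6:-→d7:-→d8:-→d9:-→d10:-→d11:-→d12:-→d13:-→d14:-→d15:-→d16:H0→d17:-→d18:-→d19:-→d20:-→d21:-→d22:-→d23:-→d24:-→d25:-→d26:-→d27:-→d28:H2  best=H2
  add 20.0.0.0/6 -> H2 at depth 6

== LOOKUPS ==
["H0","H2"]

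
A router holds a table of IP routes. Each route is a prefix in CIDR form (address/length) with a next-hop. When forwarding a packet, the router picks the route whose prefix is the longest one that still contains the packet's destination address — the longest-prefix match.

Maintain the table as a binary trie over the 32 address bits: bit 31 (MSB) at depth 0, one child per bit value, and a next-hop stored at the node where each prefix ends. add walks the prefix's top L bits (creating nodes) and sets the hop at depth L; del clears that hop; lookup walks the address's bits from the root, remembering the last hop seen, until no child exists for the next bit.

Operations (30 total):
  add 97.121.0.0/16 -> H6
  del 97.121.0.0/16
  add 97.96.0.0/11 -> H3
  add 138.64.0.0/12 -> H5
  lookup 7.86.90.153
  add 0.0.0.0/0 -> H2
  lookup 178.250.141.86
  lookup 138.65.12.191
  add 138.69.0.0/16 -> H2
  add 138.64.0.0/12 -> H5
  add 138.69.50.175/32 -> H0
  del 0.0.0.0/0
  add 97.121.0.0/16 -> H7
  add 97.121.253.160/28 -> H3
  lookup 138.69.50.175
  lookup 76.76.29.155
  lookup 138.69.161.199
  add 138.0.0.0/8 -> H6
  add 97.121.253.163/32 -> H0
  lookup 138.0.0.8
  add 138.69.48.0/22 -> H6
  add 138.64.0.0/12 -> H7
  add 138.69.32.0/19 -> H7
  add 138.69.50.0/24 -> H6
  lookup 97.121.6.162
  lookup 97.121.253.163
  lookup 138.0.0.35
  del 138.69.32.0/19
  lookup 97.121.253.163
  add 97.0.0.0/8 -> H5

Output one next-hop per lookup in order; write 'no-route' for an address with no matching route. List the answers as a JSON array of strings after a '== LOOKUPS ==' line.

Apply in order:
  add 97.121.0.0/16 -> H6 at depth 16
  - 97.121.0.0/16 clear@16
  add 97.96.0.0/11 -> H3 at depth 11
  add 138.64.0.0/12 -> H5 at depth 12
  lookup 7.86.90.153: bits 0 walk d0:-→d1:- -> no-route
  add 0.0.0.0/0 -> H2 at depth 0
  lookup 178.250.141.86: bits 10 walk d0:H2→d1:-→d2:- -> H2
  lookup 138.65.12.191: bits 100010100100 walk d0:H2→d1:-→d2:-→d3:-→d4:-→d5:-→d6:-→d7:-→d8:-→d9:-→d10:-→d11:-→d12:H5 -> H5
  add 138.69.0.0/16 -> H2 at depth 16
  add 138.64.0.0/12 -> H5 at depth 12
  add 138.69.50.175/32 -> H0 at depth 32
  - 0.0.0.0/0 clear@0
  add 97.121.0.0/16 -> H7 at depth 16
  add 97.121.253.160/28 -> H3 at depth 28
  lookup 138.69.50.175: bits 10001010010001010011001010101111 walk d0:-→d1:-→d2:-→d3:-→d4:-→d5:-→d6:-→d7:-→d8:-→d9:-→d10:-→d11:-→d12:H5→d13:-→d14:-→d15:-→d16:H2→d17:-→d18:-→d19:-→d20:-→d21:-→d22:-→d23:-→d24:-→d25:-→d26:-→d27:-→d28:-→d29:-→d30:-→d31:-→d32:H0 -> H0
  lookup 76.76.29.155: bits 01 walk d0:-→d1:-→d2:- -> no-route
  lookup 138.69.161.199: bits 1000101001000101 walk d0:-→d1:-→d2:-→d3:-→d4:-→d5:-→d6:-→d7:-→d8:-→d9:-→d10:-→d11:-→d12:H5→d13:-→d14:-→d15:-→d16:H2 -> H2
  add 138.0.0.0/8 -> H6 at depth 8
  add 97.121.253.163/32 -> H0 at depth 32
  lookup 138.0.0.8: bits 100010100 walk d0:-→d1:-→d2:-→d3:-→d4:-→d5:-→d6:-→d7:-→d8:H6→d9:- -> H6
  add 138.69.48.0/22 -> H6 at depth 22
  add 138.64.0.0/12 -> H7 at depth 12
  add 138.69.32.0/19 -> H7 at depth 19
  add 138.69.50.0/24 -> H6 at depth 24
  lookup 97.121.6.162: bits 0110000101111001 walk d0:-→d1:-→d2:-→d3:-→d4:-→d5:-→d6:-→d7:-→d8:-→d9:-→d10:-→d11:H3→d12:-→d13:-→d14:-→d15:-→d16:H7 -> H7
  lookup 97.121.253.163: bits 01100001011110011111110110100011 walk d0:-→d1:-→d2:-→d3:-→d4:-→d5:-→d6:-→d7:-→d8:-→d9:-→d10:-→d11:H3→d12:-→d13:-→d14:-→d15:-→d16:H7→d17:-→d18:-→d19:-→d20:-→d21:-→d22:-→d23:-→d24:-→d25:-→d26:-→d27:-→d28:H3→d29:-→d30:-→d31:-→d32:H0 -> H0
  lookup 138.0.0.35: bits 100010100 walk d0:-→d1:-→d2:-→d3:-→d4:-→d5:-→d6:-→d7:-→d8:H6→d9:- -> H6
  - 138.69.32.0/19 clear@19
  lookup 97.121.253.163: bits 01100001011110011111110110100011 walk d0:-→d1:-→d2:-→d3:-→d4:-→d5:-→d6:-→d7:-→d8:-→d9:-→d10:-→d11:H3→d12:-→d13:-→d14:-→d15:-→d16:H7→d17:-→d18:-→d19:-→d20:-→d21:-→d22:-→d23:-→d24:-→d25:-→d26:-→d27:-→d28:H3→d29:-→d30:-→d31:-→d32:H0 -> H0
  add 97.0.0.0/8 -> H5 at depth 8

== LOOKUPS ==
["no-route","H2","H5","H0","no-route","H2","H6","H7","H0","H6","H0"]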